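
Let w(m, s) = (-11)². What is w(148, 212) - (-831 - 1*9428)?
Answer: 10380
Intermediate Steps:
w(m, s) = 121
w(148, 212) - (-831 - 1*9428) = 121 - (-831 - 1*9428) = 121 - (-831 - 9428) = 121 - 1*(-10259) = 121 + 10259 = 10380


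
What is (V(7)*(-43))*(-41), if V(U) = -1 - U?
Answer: -14104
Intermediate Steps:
(V(7)*(-43))*(-41) = ((-1 - 1*7)*(-43))*(-41) = ((-1 - 7)*(-43))*(-41) = -8*(-43)*(-41) = 344*(-41) = -14104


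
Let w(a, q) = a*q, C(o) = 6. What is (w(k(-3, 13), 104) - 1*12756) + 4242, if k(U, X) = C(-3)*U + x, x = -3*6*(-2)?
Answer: -6642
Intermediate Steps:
x = 36 (x = -18*(-2) = 36)
k(U, X) = 36 + 6*U (k(U, X) = 6*U + 36 = 36 + 6*U)
(w(k(-3, 13), 104) - 1*12756) + 4242 = ((36 + 6*(-3))*104 - 1*12756) + 4242 = ((36 - 18)*104 - 12756) + 4242 = (18*104 - 12756) + 4242 = (1872 - 12756) + 4242 = -10884 + 4242 = -6642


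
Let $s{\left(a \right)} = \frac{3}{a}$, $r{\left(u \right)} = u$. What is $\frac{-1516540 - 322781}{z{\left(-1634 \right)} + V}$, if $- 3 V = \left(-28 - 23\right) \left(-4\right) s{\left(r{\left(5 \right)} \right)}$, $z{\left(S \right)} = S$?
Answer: $\frac{9196605}{8374} \approx 1098.2$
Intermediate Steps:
$V = - \frac{204}{5}$ ($V = - \frac{\left(-28 - 23\right) \left(-4\right) \frac{3}{5}}{3} = - \frac{\left(-51\right) \left(-4\right) 3 \cdot \frac{1}{5}}{3} = - \frac{204 \cdot \frac{3}{5}}{3} = \left(- \frac{1}{3}\right) \frac{612}{5} = - \frac{204}{5} \approx -40.8$)
$\frac{-1516540 - 322781}{z{\left(-1634 \right)} + V} = \frac{-1516540 - 322781}{-1634 - \frac{204}{5}} = - \frac{1839321}{- \frac{8374}{5}} = \left(-1839321\right) \left(- \frac{5}{8374}\right) = \frac{9196605}{8374}$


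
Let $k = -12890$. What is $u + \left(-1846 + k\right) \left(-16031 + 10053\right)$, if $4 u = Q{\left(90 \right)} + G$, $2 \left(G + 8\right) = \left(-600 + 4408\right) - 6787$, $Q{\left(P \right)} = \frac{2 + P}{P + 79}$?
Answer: $\frac{119099618445}{1352} \approx 8.8091 \cdot 10^{7}$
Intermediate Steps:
$Q{\left(P \right)} = \frac{2 + P}{79 + P}$
$G = - \frac{2995}{2}$ ($G = -8 + \frac{\left(-600 + 4408\right) - 6787}{2} = -8 + \frac{3808 - 6787}{2} = -8 + \frac{1}{2} \left(-2979\right) = -8 - \frac{2979}{2} = - \frac{2995}{2} \approx -1497.5$)
$u = - \frac{505971}{1352}$ ($u = \frac{\frac{2 + 90}{79 + 90} - \frac{2995}{2}}{4} = \frac{\frac{1}{169} \cdot 92 - \frac{2995}{2}}{4} = \frac{\frac{92}{169} - \frac{2995}{2}}{4} = \frac{1}{4} \left(- \frac{505971}{338}\right) = - \frac{505971}{1352} \approx -374.24$)
$u + \left(-1846 + k\right) \left(-16031 + 10053\right) = - \frac{505971}{1352} + \left(-1846 - 12890\right) \left(-16031 + 10053\right) = - \frac{505971}{1352} - -88091808 = - \frac{505971}{1352} + 88091808 = \frac{119099618445}{1352}$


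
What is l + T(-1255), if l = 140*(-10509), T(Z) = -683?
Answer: -1471943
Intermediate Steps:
l = -1471260
l + T(-1255) = -1471260 - 683 = -1471943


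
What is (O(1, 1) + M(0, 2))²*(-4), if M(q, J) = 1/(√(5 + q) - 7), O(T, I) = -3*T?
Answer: -9663/242 - 139*√5/242 ≈ -41.214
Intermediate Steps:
M(q, J) = 1/(-7 + √(5 + q))
(O(1, 1) + M(0, 2))²*(-4) = (-3*1 + 1/(-7 + √(5 + 0)))²*(-4) = (-3 + 1/(-7 + √5))²*(-4) = -4*(-3 + 1/(-7 + √5))²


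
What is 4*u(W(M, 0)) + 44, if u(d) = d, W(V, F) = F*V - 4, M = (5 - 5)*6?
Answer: 28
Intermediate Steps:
M = 0 (M = 0*6 = 0)
W(V, F) = -4 + F*V
4*u(W(M, 0)) + 44 = 4*(-4 + 0*0) + 44 = 4*(-4 + 0) + 44 = 4*(-4) + 44 = -16 + 44 = 28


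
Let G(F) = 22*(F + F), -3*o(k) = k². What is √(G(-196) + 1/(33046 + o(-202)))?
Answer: I*√29346226139942/58334 ≈ 92.865*I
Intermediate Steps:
o(k) = -k²/3
G(F) = 44*F (G(F) = 22*(2*F) = 44*F)
√(G(-196) + 1/(33046 + o(-202))) = √(44*(-196) + 1/(33046 - ⅓*(-202)²)) = √(-8624 + 1/(33046 - ⅓*40804)) = √(-8624 + 1/(33046 - 40804/3)) = √(-8624 + 1/(58334/3)) = √(-8624 + 3/58334) = √(-503072413/58334) = I*√29346226139942/58334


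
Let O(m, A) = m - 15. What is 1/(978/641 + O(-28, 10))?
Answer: -641/26585 ≈ -0.024111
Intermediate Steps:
O(m, A) = -15 + m
1/(978/641 + O(-28, 10)) = 1/(978/641 + (-15 - 28)) = 1/(978*(1/641) - 43) = 1/(978/641 - 43) = 1/(-26585/641) = -641/26585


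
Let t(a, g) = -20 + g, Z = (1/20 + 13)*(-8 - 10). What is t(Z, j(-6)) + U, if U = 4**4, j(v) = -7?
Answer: 229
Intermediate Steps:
Z = -2349/10 (Z = (1/20 + 13)*(-18) = (261/20)*(-18) = -2349/10 ≈ -234.90)
U = 256
t(Z, j(-6)) + U = (-20 - 7) + 256 = -27 + 256 = 229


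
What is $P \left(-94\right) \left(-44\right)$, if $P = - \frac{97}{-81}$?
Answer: $\frac{401192}{81} \approx 4953.0$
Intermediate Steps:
$P = \frac{97}{81}$ ($P = \left(-97\right) \left(- \frac{1}{81}\right) = \frac{97}{81} \approx 1.1975$)
$P \left(-94\right) \left(-44\right) = \frac{97}{81} \left(-94\right) \left(-44\right) = \left(- \frac{9118}{81}\right) \left(-44\right) = \frac{401192}{81}$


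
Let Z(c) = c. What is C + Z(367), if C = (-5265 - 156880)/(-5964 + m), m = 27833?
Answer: 7863778/21869 ≈ 359.59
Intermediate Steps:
C = -162145/21869 (C = (-5265 - 156880)/(-5964 + 27833) = -162145/21869 ≈ -7.4144)
C + Z(367) = -162145/21869 + 367 = 7863778/21869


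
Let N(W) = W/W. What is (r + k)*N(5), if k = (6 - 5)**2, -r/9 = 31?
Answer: -278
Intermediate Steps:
N(W) = 1
r = -279 (r = -9*31 = -279)
k = 1 (k = 1**2 = 1)
(r + k)*N(5) = (-279 + 1)*1 = -278*1 = -278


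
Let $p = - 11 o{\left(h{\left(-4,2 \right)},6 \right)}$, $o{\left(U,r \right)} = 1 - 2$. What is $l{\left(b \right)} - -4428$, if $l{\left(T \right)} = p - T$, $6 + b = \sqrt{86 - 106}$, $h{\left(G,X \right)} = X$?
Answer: $4445 - 2 i \sqrt{5} \approx 4445.0 - 4.4721 i$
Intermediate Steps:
$o{\left(U,r \right)} = -1$
$b = -6 + 2 i \sqrt{5}$ ($b = -6 + \sqrt{86 - 106} = -6 + \sqrt{-20} = -6 + 2 i \sqrt{5} \approx -6.0 + 4.4721 i$)
$p = 11$ ($p = \left(-11\right) \left(-1\right) = 11$)
$l{\left(T \right)} = 11 - T$
$l{\left(b \right)} - -4428 = \left(11 - \left(-6 + 2 i \sqrt{5}\right)\right) - -4428 = \left(11 + \left(6 - 2 i \sqrt{5}\right)\right) + 4428 = \left(17 - 2 i \sqrt{5}\right) + 4428 = 4445 - 2 i \sqrt{5}$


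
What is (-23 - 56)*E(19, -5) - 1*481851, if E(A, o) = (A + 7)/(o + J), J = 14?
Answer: -4338713/9 ≈ -4.8208e+5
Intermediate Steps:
E(A, o) = (7 + A)/(14 + o) (E(A, o) = (A + 7)/(o + 14) = (7 + A)/(14 + o))
(-23 - 56)*E(19, -5) - 1*481851 = (-23 - 56)*((7 + 19)/(14 - 5)) - 1*481851 = -79*26/9 - 481851 = -2054/9 - 481851 = -4338713/9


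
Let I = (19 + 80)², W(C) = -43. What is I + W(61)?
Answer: 9758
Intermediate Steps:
I = 9801 (I = 99² = 9801)
I + W(61) = 9801 - 43 = 9758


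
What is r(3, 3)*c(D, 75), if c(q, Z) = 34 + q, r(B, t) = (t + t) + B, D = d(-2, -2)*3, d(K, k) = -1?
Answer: 279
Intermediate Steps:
D = -3 (D = -1*3 = -3)
r(B, t) = B + 2*t (r(B, t) = 2*t + B = B + 2*t)
r(3, 3)*c(D, 75) = (3 + 2*3)*(34 - 3) = (3 + 6)*31 = 9*31 = 279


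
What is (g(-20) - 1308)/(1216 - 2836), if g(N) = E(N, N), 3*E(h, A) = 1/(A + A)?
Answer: 156961/194400 ≈ 0.80741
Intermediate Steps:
E(h, A) = 1/(6*A) (E(h, A) = 1/(3*(A + A)) = 1/(3*((2*A))) = (1/(2*A))/3 = 1/(6*A))
g(N) = 1/(6*N)
(g(-20) - 1308)/(1216 - 2836) = ((1/6)/(-20) - 1308)/(1216 - 2836) = ((1/6)*(-1/20) - 1308)/(-1620) = (-1/120 - 1308)*(-1/1620) = -156961/120*(-1/1620) = 156961/194400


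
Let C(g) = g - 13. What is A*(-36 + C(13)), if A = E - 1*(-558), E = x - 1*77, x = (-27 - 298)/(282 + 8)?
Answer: -500994/29 ≈ -17276.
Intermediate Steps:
C(g) = -13 + g
x = -65/58 (x = -325/290 = -325*1/290 = -65/58 ≈ -1.1207)
E = -4531/58 (E = -65/58 - 1*77 = -65/58 - 77 = -4531/58 ≈ -78.121)
A = 27833/58 (A = -4531/58 - 1*(-558) = -4531/58 + 558 = 27833/58 ≈ 479.88)
A*(-36 + C(13)) = 27833*(-36 + (-13 + 13))/58 = 27833*(-36 + 0)/58 = (27833/58)*(-36) = -500994/29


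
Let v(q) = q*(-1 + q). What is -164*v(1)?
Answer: 0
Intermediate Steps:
-164*v(1) = -164*(-1 + 1) = -164*0 = 0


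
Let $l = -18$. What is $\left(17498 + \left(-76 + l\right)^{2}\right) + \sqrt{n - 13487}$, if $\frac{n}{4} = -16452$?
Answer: $26334 + i \sqrt{79295} \approx 26334.0 + 281.59 i$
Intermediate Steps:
$n = -65808$ ($n = 4 \left(-16452\right) = -65808$)
$\left(17498 + \left(-76 + l\right)^{2}\right) + \sqrt{n - 13487} = \left(17498 + \left(-76 - 18\right)^{2}\right) + \sqrt{-65808 - 13487} = \left(17498 + \left(-94\right)^{2}\right) + \sqrt{-79295} = \left(17498 + 8836\right) + i \sqrt{79295} = 26334 + i \sqrt{79295}$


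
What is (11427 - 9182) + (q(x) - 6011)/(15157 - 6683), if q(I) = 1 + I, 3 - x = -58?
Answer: 19018181/8474 ≈ 2244.3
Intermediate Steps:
x = 61 (x = 3 - 1*(-58) = 3 + 58 = 61)
(11427 - 9182) + (q(x) - 6011)/(15157 - 6683) = (11427 - 9182) + ((1 + 61) - 6011)/(15157 - 6683) = 2245 + (62 - 6011)/8474 = 2245 - 5949*1/8474 = 2245 - 5949/8474 = 19018181/8474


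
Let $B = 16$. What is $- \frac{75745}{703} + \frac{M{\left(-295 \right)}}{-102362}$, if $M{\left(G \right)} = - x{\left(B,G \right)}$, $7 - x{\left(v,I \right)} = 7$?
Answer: $- \frac{75745}{703} \approx -107.75$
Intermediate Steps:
$x{\left(v,I \right)} = 0$ ($x{\left(v,I \right)} = 7 - 7 = 0$)
$M{\left(G \right)} = 0$ ($M{\left(G \right)} = \left(-1\right) 0 = 0$)
$- \frac{75745}{703} + \frac{M{\left(-295 \right)}}{-102362} = - \frac{75745}{703} + \frac{0}{-102362} = \left(-75745\right) \frac{1}{703} + 0 \left(- \frac{1}{102362}\right) = - \frac{75745}{703} + 0 = - \frac{75745}{703}$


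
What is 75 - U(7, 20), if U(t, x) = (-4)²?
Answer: 59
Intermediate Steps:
U(t, x) = 16
75 - U(7, 20) = 75 - 1*16 = 75 - 16 = 59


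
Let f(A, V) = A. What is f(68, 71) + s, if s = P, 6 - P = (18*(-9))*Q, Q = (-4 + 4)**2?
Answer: 74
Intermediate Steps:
Q = 0 (Q = 0**2 = 0)
P = 6 (P = 6 - 18*(-9)*0 = 6 - (-162)*0 = 6 - 1*0 = 6 + 0 = 6)
s = 6
f(68, 71) + s = 68 + 6 = 74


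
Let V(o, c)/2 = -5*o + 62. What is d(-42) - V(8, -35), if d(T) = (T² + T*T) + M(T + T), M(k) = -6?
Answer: 3478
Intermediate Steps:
V(o, c) = 124 - 10*o (V(o, c) = 2*(-5*o + 62) = 2*(62 - 5*o) = 124 - 10*o)
d(T) = -6 + 2*T² (d(T) = (T² + T*T) - 6 = (T² + T²) - 6 = 2*T² - 6 = -6 + 2*T²)
d(-42) - V(8, -35) = (-6 + 2*(-42)²) - (124 - 10*8) = (-6 + 2*1764) - (124 - 80) = (-6 + 3528) - 1*44 = 3522 - 44 = 3478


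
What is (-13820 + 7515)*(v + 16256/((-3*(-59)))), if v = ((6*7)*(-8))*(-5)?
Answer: -1977348880/177 ≈ -1.1171e+7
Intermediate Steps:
v = 1680 (v = (42*(-8))*(-5) = -336*(-5) = 1680)
(-13820 + 7515)*(v + 16256/((-3*(-59)))) = (-13820 + 7515)*(1680 + 16256/((-3*(-59)))) = -6305*(1680 + 16256/177) = -6305*313616/177 = -1977348880/177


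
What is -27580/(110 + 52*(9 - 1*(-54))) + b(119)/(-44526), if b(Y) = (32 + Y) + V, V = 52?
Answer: -614357219/75382518 ≈ -8.1499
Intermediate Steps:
b(Y) = 84 + Y (b(Y) = (32 + Y) + 52 = 84 + Y)
-27580/(110 + 52*(9 - 1*(-54))) + b(119)/(-44526) = -27580/(110 + 52*(9 - 1*(-54))) + (84 + 119)/(-44526) = -27580/(110 + 52*(9 + 54)) + 203*(-1/44526) = -27580/(110 + 52*63) - 203/44526 = -27580/(110 + 3276) - 203/44526 = -27580/3386 - 203/44526 = -27580*1/3386 - 203/44526 = -13790/1693 - 203/44526 = -614357219/75382518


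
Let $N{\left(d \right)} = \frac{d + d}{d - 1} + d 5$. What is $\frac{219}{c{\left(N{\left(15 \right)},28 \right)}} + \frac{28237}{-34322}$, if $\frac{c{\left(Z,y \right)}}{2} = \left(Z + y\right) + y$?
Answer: $- \frac{9071}{31988104} \approx -0.00028357$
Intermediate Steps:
$N{\left(d \right)} = 5 d + \frac{2 d}{-1 + d}$ ($N{\left(d \right)} = \frac{2 d}{-1 + d} + 5 d = 5 d + \frac{2 d}{-1 + d}$)
$c{\left(Z,y \right)} = 2 Z + 4 y$ ($c{\left(Z,y \right)} = 2 \left(\left(Z + y\right) + y\right) = 2 \left(Z + 2 y\right) = 2 Z + 4 y$)
$\frac{219}{c{\left(N{\left(15 \right)},28 \right)}} + \frac{28237}{-34322} = \frac{219}{2 \frac{15 \left(-3 + 5 \cdot 15\right)}{-1 + 15} + 4 \cdot 28} + \frac{28237}{-34322} = \frac{219}{2 \frac{15 \left(-3 + 75\right)}{14} + 112} + 28237 \left(- \frac{1}{34322}\right) = \frac{219}{2 \cdot 15 \cdot \frac{1}{14} \cdot 72 + 112} - \frac{28237}{34322} = \frac{219}{2 \cdot \frac{540}{7} + 112} - \frac{28237}{34322} = \frac{219}{\frac{1080}{7} + 112} - \frac{28237}{34322} = \frac{219}{\frac{1864}{7}} - \frac{28237}{34322} = 219 \cdot \frac{7}{1864} - \frac{28237}{34322} = \frac{1533}{1864} - \frac{28237}{34322} = - \frac{9071}{31988104}$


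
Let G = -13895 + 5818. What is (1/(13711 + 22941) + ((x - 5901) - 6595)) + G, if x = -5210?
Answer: -944998515/36652 ≈ -25783.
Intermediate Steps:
G = -8077
(1/(13711 + 22941) + ((x - 5901) - 6595)) + G = (1/(13711 + 22941) + ((-5210 - 5901) - 6595)) - 8077 = (1/36652 + (-11111 - 6595)) - 8077 = (1/36652 - 17706) - 8077 = -648960311/36652 - 8077 = -944998515/36652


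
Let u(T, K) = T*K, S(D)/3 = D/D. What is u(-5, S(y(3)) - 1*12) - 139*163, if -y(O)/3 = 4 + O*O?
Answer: -22612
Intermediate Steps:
y(O) = -12 - 3*O² (y(O) = -3*(4 + O*O) = -3*(4 + O²) = -12 - 3*O²)
S(D) = 3 (S(D) = 3*(D/D) = 3*1 = 3)
u(T, K) = K*T
u(-5, S(y(3)) - 1*12) - 139*163 = (3 - 1*12)*(-5) - 139*163 = (3 - 12)*(-5) - 22657 = -9*(-5) - 22657 = 45 - 22657 = -22612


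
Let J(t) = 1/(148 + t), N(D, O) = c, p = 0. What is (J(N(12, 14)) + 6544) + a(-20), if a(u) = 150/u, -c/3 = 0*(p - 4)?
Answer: 967403/148 ≈ 6536.5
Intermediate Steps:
c = 0 (c = -0*(0 - 4) = -0*(-4) = -3*0 = 0)
N(D, O) = 0
(J(N(12, 14)) + 6544) + a(-20) = (1/(148 + 0) + 6544) + 150/(-20) = (1/148 + 6544) + 150*(-1/20) = (1/148 + 6544) - 15/2 = 968513/148 - 15/2 = 967403/148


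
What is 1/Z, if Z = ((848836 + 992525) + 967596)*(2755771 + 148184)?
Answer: 1/8157084724935 ≈ 1.2259e-13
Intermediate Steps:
Z = 8157084724935 (Z = (1841361 + 967596)*2903955 = 2808957*2903955 = 8157084724935)
1/Z = 1/8157084724935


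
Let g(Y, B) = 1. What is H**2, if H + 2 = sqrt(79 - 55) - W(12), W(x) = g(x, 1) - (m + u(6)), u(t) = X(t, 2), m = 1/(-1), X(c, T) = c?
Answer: 28 + 8*sqrt(6) ≈ 47.596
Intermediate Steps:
m = -1 (m = 1*(-1) = -1)
u(t) = t
W(x) = -4 (W(x) = 1 - (-1 + 6) = 1 - 1*5 = 1 - 5 = -4)
H = 2 + 2*sqrt(6) (H = -2 + (sqrt(79 - 55) - 1*(-4)) = -2 + (sqrt(24) + 4) = -2 + (2*sqrt(6) + 4) = -2 + (4 + 2*sqrt(6)) = 2 + 2*sqrt(6) ≈ 6.8990)
H**2 = (2 + 2*sqrt(6))**2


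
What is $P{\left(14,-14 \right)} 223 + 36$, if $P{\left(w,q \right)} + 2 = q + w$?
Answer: $-410$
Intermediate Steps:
$P{\left(w,q \right)} = -2 + q + w$ ($P{\left(w,q \right)} = -2 + \left(q + w\right) = -2 + q + w$)
$P{\left(14,-14 \right)} 223 + 36 = \left(-2 - 14 + 14\right) 223 + 36 = \left(-2\right) 223 + 36 = -446 + 36 = -410$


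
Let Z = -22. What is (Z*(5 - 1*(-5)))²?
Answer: 48400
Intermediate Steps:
(Z*(5 - 1*(-5)))² = (-22*(5 - 1*(-5)))² = (-22*(5 + 5))² = (-22*10)² = (-220)² = 48400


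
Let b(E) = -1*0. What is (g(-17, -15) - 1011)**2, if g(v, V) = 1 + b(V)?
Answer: 1020100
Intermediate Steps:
b(E) = 0
g(v, V) = 1 (g(v, V) = 1 + 0 = 1)
(g(-17, -15) - 1011)**2 = (1 - 1011)**2 = (-1010)**2 = 1020100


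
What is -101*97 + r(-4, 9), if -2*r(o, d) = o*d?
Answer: -9779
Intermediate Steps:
r(o, d) = -d*o/2 (r(o, d) = -o*d/2 = -d*o/2)
-101*97 + r(-4, 9) = -101*97 - ½*9*(-4) = -9797 + 18 = -9779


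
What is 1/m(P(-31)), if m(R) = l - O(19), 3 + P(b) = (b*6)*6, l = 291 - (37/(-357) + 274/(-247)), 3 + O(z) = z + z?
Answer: 88179/22680781 ≈ 0.0038878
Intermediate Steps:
O(z) = -3 + 2*z (O(z) = -3 + (z + z) = -3 + 2*z)
l = 25767046/88179 (l = 291 - (37*(-1/357) + 274*(-1/247)) = 291 - (-37/357 - 274/247) = 291 - 1*(-106957/88179) = 291 + 106957/88179 = 25767046/88179 ≈ 292.21)
P(b) = -3 + 36*b (P(b) = -3 + (b*6)*6 = -3 + (6*b)*6 = -3 + 36*b)
m(R) = 22680781/88179 (m(R) = 25767046/88179 - (-3 + 2*19) = 25767046/88179 - (-3 + 38) = 25767046/88179 - 1*35 = 25767046/88179 - 35 = 22680781/88179)
1/m(P(-31)) = 1/(22680781/88179) = 88179/22680781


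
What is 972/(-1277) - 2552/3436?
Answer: -1649674/1096943 ≈ -1.5039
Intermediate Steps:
972/(-1277) - 2552/3436 = 972*(-1/1277) - 2552*1/3436 = -972/1277 - 638/859 = -1649674/1096943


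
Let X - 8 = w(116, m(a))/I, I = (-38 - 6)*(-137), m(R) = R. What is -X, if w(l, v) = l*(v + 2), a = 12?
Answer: -12462/1507 ≈ -8.2694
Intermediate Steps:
w(l, v) = l*(2 + v)
I = 6028 (I = -44*(-137) = 6028)
X = 12462/1507 (X = 8 + (116*(2 + 12))/6028 = 8 + (116*14)*(1/6028) = 8 + 1624*(1/6028) = 8 + 406/1507 = 12462/1507 ≈ 8.2694)
-X = -1*12462/1507 = -12462/1507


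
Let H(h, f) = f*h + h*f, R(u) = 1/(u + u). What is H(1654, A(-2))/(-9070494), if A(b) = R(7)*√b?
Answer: -827*I*√2/31746729 ≈ -3.684e-5*I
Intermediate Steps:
R(u) = 1/(2*u)
A(b) = √b/14 (A(b) = ((½)/7)*√b = ((½)*(⅐))*√b = √b/14)
H(h, f) = 2*f*h (H(h, f) = f*h + f*h = 2*f*h)
H(1654, A(-2))/(-9070494) = (2*(√(-2)/14)*1654)/(-9070494) = (2*((I*√2)/14)*1654)*(-1/9070494) = (2*(I*√2/14)*1654)*(-1/9070494) = (1654*I*√2/7)*(-1/9070494) = -827*I*√2/31746729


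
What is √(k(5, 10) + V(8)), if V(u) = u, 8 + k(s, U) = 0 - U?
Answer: I*√10 ≈ 3.1623*I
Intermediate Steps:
k(s, U) = -8 - U (k(s, U) = -8 + (0 - U) = -8 - U)
√(k(5, 10) + V(8)) = √((-8 - 1*10) + 8) = √((-8 - 10) + 8) = √(-18 + 8) = √(-10) = I*√10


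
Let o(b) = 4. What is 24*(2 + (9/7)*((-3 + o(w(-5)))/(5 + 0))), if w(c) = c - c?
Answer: 1896/35 ≈ 54.171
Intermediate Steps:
w(c) = 0
24*(2 + (9/7)*((-3 + o(w(-5)))/(5 + 0))) = 24*(2 + (9/7)*((-3 + 4)/(5 + 0))) = 24*(2 + (9*(1/7))*(1/5)) = 24*(2 + 9*((1/5)*1)/7) = 24*(2 + (9/7)*(1/5)) = 24*(2 + 9/35) = 24*(79/35) = 1896/35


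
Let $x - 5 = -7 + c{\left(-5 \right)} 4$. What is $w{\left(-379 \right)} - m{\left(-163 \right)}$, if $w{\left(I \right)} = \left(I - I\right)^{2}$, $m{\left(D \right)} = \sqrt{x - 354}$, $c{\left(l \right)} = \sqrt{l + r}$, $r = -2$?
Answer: $- 2 \sqrt{-89 + i \sqrt{7}} \approx -0.28042 - 18.87 i$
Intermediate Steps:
$c{\left(l \right)} = \sqrt{-2 + l}$ ($c{\left(l \right)} = \sqrt{l - 2} = \sqrt{-2 + l}$)
$x = -2 + 4 i \sqrt{7}$ ($x = 5 - \left(7 - \sqrt{-2 - 5} \cdot 4\right) = 5 - \left(7 - \sqrt{-7} \cdot 4\right) = 5 - \left(7 - i \sqrt{7} \cdot 4\right) = 5 - \left(7 - 4 i \sqrt{7}\right) = -2 + 4 i \sqrt{7} \approx -2.0 + 10.583 i$)
$m{\left(D \right)} = \sqrt{-356 + 4 i \sqrt{7}}$ ($m{\left(D \right)} = \sqrt{\left(-2 + 4 i \sqrt{7}\right) - 354} = \sqrt{-356 + 4 i \sqrt{7}}$)
$w{\left(I \right)} = 0$ ($w{\left(I \right)} = 0^{2} = 0$)
$w{\left(-379 \right)} - m{\left(-163 \right)} = 0 - 2 \sqrt{-89 + i \sqrt{7}} = - 2 \sqrt{-89 + i \sqrt{7}}$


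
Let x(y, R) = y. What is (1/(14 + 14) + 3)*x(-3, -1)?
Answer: -255/28 ≈ -9.1071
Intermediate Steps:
(1/(14 + 14) + 3)*x(-3, -1) = (1/(14 + 14) + 3)*(-3) = (1/28 + 3)*(-3) = (85/28)*(-3) = -255/28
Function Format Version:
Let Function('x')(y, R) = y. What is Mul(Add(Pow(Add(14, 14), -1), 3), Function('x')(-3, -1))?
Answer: Rational(-255, 28) ≈ -9.1071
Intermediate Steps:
Mul(Add(Pow(Add(14, 14), -1), 3), Function('x')(-3, -1)) = Mul(Add(Pow(Add(14, 14), -1), 3), -3) = Mul(Add(Pow(28, -1), 3), -3) = Mul(Add(Rational(1, 28), 3), -3) = Mul(Rational(85, 28), -3) = Rational(-255, 28)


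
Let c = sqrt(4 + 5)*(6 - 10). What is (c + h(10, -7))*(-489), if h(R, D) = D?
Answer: 9291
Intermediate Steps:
c = -12 (c = sqrt(9)*(-4) = 3*(-4) = -12)
(c + h(10, -7))*(-489) = (-12 - 7)*(-489) = -19*(-489) = 9291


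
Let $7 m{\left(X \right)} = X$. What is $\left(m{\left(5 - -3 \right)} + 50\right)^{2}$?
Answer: $\frac{128164}{49} \approx 2615.6$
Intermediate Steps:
$m{\left(X \right)} = \frac{X}{7}$
$\left(m{\left(5 - -3 \right)} + 50\right)^{2} = \left(\frac{5 - -3}{7} + 50\right)^{2} = \left(\frac{5 + 3}{7} + 50\right)^{2} = \left(\frac{1}{7} \cdot 8 + 50\right)^{2} = \left(\frac{8}{7} + 50\right)^{2} = \left(\frac{358}{7}\right)^{2} = \frac{128164}{49}$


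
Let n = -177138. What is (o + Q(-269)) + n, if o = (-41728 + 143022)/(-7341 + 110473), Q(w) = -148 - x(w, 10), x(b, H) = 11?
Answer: -9142446455/51566 ≈ -1.7730e+5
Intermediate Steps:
Q(w) = -159 (Q(w) = -148 - 1*11 = -148 - 11 = -159)
o = 50647/51566 (o = 101294/103132 = 101294*(1/103132) = 50647/51566 ≈ 0.98218)
(o + Q(-269)) + n = (50647/51566 - 159) - 177138 = -8148347/51566 - 177138 = -9142446455/51566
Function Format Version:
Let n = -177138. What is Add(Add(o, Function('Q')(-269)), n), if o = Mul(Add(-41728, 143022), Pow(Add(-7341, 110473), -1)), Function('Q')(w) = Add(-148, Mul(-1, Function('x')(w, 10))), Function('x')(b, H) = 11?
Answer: Rational(-9142446455, 51566) ≈ -1.7730e+5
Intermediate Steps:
Function('Q')(w) = -159 (Function('Q')(w) = Add(-148, Mul(-1, 11)) = Add(-148, -11) = -159)
o = Rational(50647, 51566) (o = Mul(101294, Pow(103132, -1)) = Mul(101294, Rational(1, 103132)) = Rational(50647, 51566) ≈ 0.98218)
Add(Add(o, Function('Q')(-269)), n) = Add(Add(Rational(50647, 51566), -159), -177138) = Add(Rational(-8148347, 51566), -177138) = Rational(-9142446455, 51566)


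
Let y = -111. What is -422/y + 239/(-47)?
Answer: -6695/5217 ≈ -1.2833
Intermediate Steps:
-422/y + 239/(-47) = -422/(-111) + 239/(-47) = -422*(-1/111) + 239*(-1/47) = 422/111 - 239/47 = -6695/5217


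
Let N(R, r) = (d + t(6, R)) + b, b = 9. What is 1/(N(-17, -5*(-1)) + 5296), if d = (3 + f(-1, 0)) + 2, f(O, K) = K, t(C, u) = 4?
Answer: 1/5314 ≈ 0.00018818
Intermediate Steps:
d = 5 (d = (3 + 0) + 2 = 3 + 2 = 5)
N(R, r) = 18 (N(R, r) = (5 + 4) + 9 = 9 + 9 = 18)
1/(N(-17, -5*(-1)) + 5296) = 1/(18 + 5296) = 1/5314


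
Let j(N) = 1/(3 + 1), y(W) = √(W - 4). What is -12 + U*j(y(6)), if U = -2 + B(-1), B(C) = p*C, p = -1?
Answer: -49/4 ≈ -12.250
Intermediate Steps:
y(W) = √(-4 + W)
B(C) = -C
j(N) = ¼ (j(N) = 1/4 = ¼)
U = -1 (U = -2 - 1*(-1) = -2 + 1 = -1)
-12 + U*j(y(6)) = -12 - 1*¼ = -12 - ¼ = -49/4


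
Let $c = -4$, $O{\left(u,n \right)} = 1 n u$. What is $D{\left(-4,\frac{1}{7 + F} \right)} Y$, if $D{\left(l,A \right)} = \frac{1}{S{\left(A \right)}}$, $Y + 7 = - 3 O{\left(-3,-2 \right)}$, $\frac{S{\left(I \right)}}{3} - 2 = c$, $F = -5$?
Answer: $\frac{25}{6} \approx 4.1667$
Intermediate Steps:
$O{\left(u,n \right)} = n u$
$S{\left(I \right)} = -6$ ($S{\left(I \right)} = 6 + 3 \left(-4\right) = 6 - 12 = -6$)
$Y = -25$ ($Y = -7 - 3 \left(\left(-2\right) \left(-3\right)\right) = -7 - 18 = -25$)
$D{\left(l,A \right)} = - \frac{1}{6}$ ($D{\left(l,A \right)} = \frac{1}{-6} = - \frac{1}{6}$)
$D{\left(-4,\frac{1}{7 + F} \right)} Y = \left(- \frac{1}{6}\right) \left(-25\right) = \frac{25}{6}$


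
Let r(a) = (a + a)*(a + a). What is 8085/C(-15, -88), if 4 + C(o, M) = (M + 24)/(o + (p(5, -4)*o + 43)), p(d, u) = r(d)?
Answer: -26565/13 ≈ -2043.5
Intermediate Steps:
r(a) = 4*a**2 (r(a) = (2*a)*(2*a) = 4*a**2)
p(d, u) = 4*d**2
C(o, M) = -4 + (24 + M)/(43 + 101*o) (C(o, M) = -4 + (M + 24)/(o + ((4*5**2)*o + 43)) = -4 + (24 + M)/(o + ((4*25)*o + 43)) = -4 + (24 + M)/(o + (100*o + 43)) = -4 + (24 + M)/(o + (43 + 100*o)) = -4 + (24 + M)/(43 + 101*o))
8085/C(-15, -88) = 8085/(((-148 - 88 - 404*(-15))/(43 + 101*(-15)))) = 8085/(((-148 - 88 + 6060)/(43 - 1515))) = 8085/((5824/(-1472))) = 8085/((-1/1472*5824)) = 8085/(-91/23) = 8085*(-23/91) = -26565/13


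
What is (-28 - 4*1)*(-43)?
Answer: 1376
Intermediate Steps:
(-28 - 4*1)*(-43) = (-28 - 4)*(-43) = -32*(-43) = 1376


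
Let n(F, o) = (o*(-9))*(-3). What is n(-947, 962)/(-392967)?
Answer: -2886/43663 ≈ -0.066097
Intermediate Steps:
n(F, o) = 27*o (n(F, o) = -9*o*(-3) = 27*o)
n(-947, 962)/(-392967) = (27*962)/(-392967) = 25974*(-1/392967) = -2886/43663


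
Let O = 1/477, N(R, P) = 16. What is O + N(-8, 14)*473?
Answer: 3609937/477 ≈ 7568.0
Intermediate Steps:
O = 1/477 ≈ 0.0020964
O + N(-8, 14)*473 = 1/477 + 16*473 = 1/477 + 7568 = 3609937/477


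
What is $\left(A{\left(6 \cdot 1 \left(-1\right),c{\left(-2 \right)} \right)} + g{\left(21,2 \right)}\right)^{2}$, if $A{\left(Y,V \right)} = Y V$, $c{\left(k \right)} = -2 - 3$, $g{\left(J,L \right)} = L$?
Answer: $1024$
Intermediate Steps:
$c{\left(k \right)} = -5$ ($c{\left(k \right)} = -2 - 3 = -5$)
$A{\left(Y,V \right)} = V Y$
$\left(A{\left(6 \cdot 1 \left(-1\right),c{\left(-2 \right)} \right)} + g{\left(21,2 \right)}\right)^{2} = \left(- 5 \cdot 6 \cdot 1 \left(-1\right) + 2\right)^{2} = \left(- 5 \cdot 6 \left(-1\right) + 2\right)^{2} = \left(\left(-5\right) \left(-6\right) + 2\right)^{2} = \left(30 + 2\right)^{2} = 32^{2} = 1024$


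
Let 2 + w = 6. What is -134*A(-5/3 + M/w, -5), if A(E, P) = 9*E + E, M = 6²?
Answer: -29480/3 ≈ -9826.7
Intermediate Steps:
w = 4 (w = -2 + 6 = 4)
M = 36
A(E, P) = 10*E
-134*A(-5/3 + M/w, -5) = -1340*(-5/3 + 36/4) = -1340*(-5*⅓ + 36*(¼)) = -1340*(-5/3 + 9) = -1340*22/3 = -134*220/3 = -29480/3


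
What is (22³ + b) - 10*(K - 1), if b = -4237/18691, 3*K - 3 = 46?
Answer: 588454733/56073 ≈ 10494.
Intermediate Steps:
K = 49/3 (K = 1 + (⅓)*46 = 1 + 46/3 = 49/3 ≈ 16.333)
b = -4237/18691 (b = -4237*1/18691 = -4237/18691 ≈ -0.22669)
(22³ + b) - 10*(K - 1) = (22³ - 4237/18691) - 10*(49/3 - 1) = (10648 - 4237/18691) - 10*46/3 = 199017531/18691 - 460/3 = 588454733/56073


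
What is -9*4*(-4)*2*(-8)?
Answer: -2304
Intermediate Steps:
-9*4*(-4)*2*(-8) = -(-144)*2*(-8) = -9*(-32)*(-8) = 288*(-8) = -2304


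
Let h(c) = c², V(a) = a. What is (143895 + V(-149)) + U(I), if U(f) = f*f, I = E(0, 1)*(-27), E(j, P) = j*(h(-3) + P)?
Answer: 143746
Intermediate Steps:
E(j, P) = j*(9 + P) (E(j, P) = j*((-3)² + P) = j*(9 + P))
I = 0 (I = (0*(9 + 1))*(-27) = (0*10)*(-27) = 0*(-27) = 0)
U(f) = f²
(143895 + V(-149)) + U(I) = (143895 - 149) + 0² = 143746 + 0 = 143746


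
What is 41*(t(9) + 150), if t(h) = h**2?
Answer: 9471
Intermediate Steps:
41*(t(9) + 150) = 41*(9**2 + 150) = 41*(81 + 150) = 41*231 = 9471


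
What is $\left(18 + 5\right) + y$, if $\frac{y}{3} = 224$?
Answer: $695$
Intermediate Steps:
$y = 672$ ($y = 3 \cdot 224 = 672$)
$\left(18 + 5\right) + y = \left(18 + 5\right) + 672 = 23 + 672 = 695$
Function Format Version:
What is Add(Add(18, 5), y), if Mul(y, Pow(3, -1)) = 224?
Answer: 695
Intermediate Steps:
y = 672 (y = Mul(3, 224) = 672)
Add(Add(18, 5), y) = Add(Add(18, 5), 672) = Add(23, 672) = 695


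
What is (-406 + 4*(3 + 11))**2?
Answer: 122500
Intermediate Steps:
(-406 + 4*(3 + 11))**2 = (-406 + 4*14)**2 = (-406 + 56)**2 = (-350)**2 = 122500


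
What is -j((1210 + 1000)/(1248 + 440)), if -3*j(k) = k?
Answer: 1105/2532 ≈ 0.43641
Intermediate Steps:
j(k) = -k/3
-j((1210 + 1000)/(1248 + 440)) = -(-1)*(1210 + 1000)/(1248 + 440)/3 = -(-1)*2210/1688/3 = -(-1)*2210*(1/1688)/3 = -(-1)*1105/(3*844) = -1*(-1105/2532) = 1105/2532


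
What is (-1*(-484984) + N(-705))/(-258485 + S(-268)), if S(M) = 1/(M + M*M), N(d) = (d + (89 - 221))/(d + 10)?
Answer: -24119002889652/12854826098005 ≈ -1.8763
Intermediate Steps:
N(d) = (-132 + d)/(10 + d) (N(d) = (d - 132)/(10 + d) = (-132 + d)/(10 + d))
S(M) = 1/(M + M²)
(-1*(-484984) + N(-705))/(-258485 + S(-268)) = (-1*(-484984) + (-132 - 705)/(10 - 705))/(-258485 + 1/((-268)*(1 - 268))) = (484984 - 837/(-695))/(-258485 - 1/268/(-267)) = (484984 - 1/695*(-837))/(-258485 - 1/268*(-1/267)) = (484984 + 837/695)/(-258485 + 1/71556) = 337064717/(695*(-18496152659/71556)) = (337064717/695)*(-71556/18496152659) = -24119002889652/12854826098005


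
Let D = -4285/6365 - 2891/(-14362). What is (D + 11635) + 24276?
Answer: 656545936495/18282826 ≈ 35911.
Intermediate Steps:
D = -8627991/18282826 (D = -4285*1/6365 - 2891*(-1/14362) = -857/1273 + 2891/14362 = -8627991/18282826 ≈ -0.47192)
(D + 11635) + 24276 = (-8627991/18282826 + 11635) + 24276 = 212712052519/18282826 + 24276 = 656545936495/18282826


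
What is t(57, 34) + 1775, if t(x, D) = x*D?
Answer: 3713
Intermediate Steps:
t(x, D) = D*x
t(57, 34) + 1775 = 34*57 + 1775 = 1938 + 1775 = 3713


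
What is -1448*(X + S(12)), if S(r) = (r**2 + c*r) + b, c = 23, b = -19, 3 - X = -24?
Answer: -619744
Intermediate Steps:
X = 27 (X = 3 - 1*(-24) = 3 + 24 = 27)
S(r) = -19 + r**2 + 23*r (S(r) = (r**2 + 23*r) - 19 = -19 + r**2 + 23*r)
-1448*(X + S(12)) = -1448*(27 + (-19 + 12**2 + 23*12)) = -1448*(27 + (-19 + 144 + 276)) = -1448*(27 + 401) = -1448*428 = -619744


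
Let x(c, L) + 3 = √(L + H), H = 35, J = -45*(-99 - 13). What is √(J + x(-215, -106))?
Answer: √(5037 + I*√71) ≈ 70.972 + 0.0594*I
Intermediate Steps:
J = 5040 (J = -45*(-112) = 5040)
x(c, L) = -3 + √(35 + L) (x(c, L) = -3 + √(L + 35) = -3 + √(35 + L))
√(J + x(-215, -106)) = √(5040 + (-3 + √(35 - 106))) = √(5040 + (-3 + √(-71))) = √(5040 + (-3 + I*√71)) = √(5037 + I*√71)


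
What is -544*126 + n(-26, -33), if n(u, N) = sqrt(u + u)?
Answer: -68544 + 2*I*sqrt(13) ≈ -68544.0 + 7.2111*I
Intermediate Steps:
n(u, N) = sqrt(2)*sqrt(u) (n(u, N) = sqrt(2*u) = sqrt(2)*sqrt(u))
-544*126 + n(-26, -33) = -544*126 + sqrt(2)*sqrt(-26) = -68544 + sqrt(2)*(I*sqrt(26)) = -68544 + 2*I*sqrt(13)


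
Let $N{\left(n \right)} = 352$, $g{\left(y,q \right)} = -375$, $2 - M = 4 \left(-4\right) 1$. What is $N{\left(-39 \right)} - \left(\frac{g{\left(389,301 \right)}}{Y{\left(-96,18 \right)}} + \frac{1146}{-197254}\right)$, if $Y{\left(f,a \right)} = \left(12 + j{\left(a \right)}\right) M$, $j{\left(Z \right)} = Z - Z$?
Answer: $\frac{2511972319}{7101144} \approx 353.74$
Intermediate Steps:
$j{\left(Z \right)} = 0$
$M = 18$ ($M = 2 - 4 \left(-4\right) 1 = 2 - \left(-16\right) 1 = 2 - -16 = 2 + 16 = 18$)
$Y{\left(f,a \right)} = 216$ ($Y{\left(f,a \right)} = \left(12 + 0\right) 18 = 12 \cdot 18 = 216$)
$N{\left(-39 \right)} - \left(\frac{g{\left(389,301 \right)}}{Y{\left(-96,18 \right)}} + \frac{1146}{-197254}\right) = 352 - \left(- \frac{375}{216} + \frac{1146}{-197254}\right) = 352 - \left(\left(-375\right) \frac{1}{216} + 1146 \left(- \frac{1}{197254}\right)\right) = 352 - \left(- \frac{125}{72} - \frac{573}{98627}\right) = 352 - - \frac{12369631}{7101144} = 352 + \frac{12369631}{7101144} = \frac{2511972319}{7101144}$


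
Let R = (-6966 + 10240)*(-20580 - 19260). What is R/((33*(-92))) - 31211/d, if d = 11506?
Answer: 11368967427/264638 ≈ 42960.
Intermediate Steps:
R = -130436160 (R = 3274*(-39840) = -130436160)
R/((33*(-92))) - 31211/d = -130436160/(33*(-92)) - 31211/11506 = -130436160/(-3036) - 31211*1/11506 = -130436160*(-1/3036) - 31211/11506 = 10869680/253 - 31211/11506 = 11368967427/264638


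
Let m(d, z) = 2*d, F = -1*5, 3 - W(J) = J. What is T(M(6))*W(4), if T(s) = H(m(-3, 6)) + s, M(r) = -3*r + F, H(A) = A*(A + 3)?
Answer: 5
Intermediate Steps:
W(J) = 3 - J
F = -5
H(A) = A*(3 + A)
M(r) = -5 - 3*r (M(r) = -3*r - 5 = -5 - 3*r)
T(s) = 18 + s (T(s) = (2*(-3))*(3 + 2*(-3)) + s = -6*(3 - 6) + s = -6*(-3) + s = 18 + s)
T(M(6))*W(4) = (18 + (-5 - 3*6))*(3 - 1*4) = (18 + (-5 - 18))*(3 - 4) = (18 - 23)*(-1) = -5*(-1) = 5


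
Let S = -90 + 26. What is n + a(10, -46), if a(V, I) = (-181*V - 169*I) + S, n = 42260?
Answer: 48160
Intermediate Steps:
S = -64
a(V, I) = -64 - 181*V - 169*I (a(V, I) = (-181*V - 169*I) - 64 = -64 - 181*V - 169*I)
n + a(10, -46) = 42260 + (-64 - 181*10 - 169*(-46)) = 42260 + (-64 - 1810 + 7774) = 42260 + 5900 = 48160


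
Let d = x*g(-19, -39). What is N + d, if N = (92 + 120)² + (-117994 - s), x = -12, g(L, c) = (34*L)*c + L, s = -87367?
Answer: -287783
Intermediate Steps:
g(L, c) = L + 34*L*c (g(L, c) = 34*L*c + L = L + 34*L*c)
d = -302100 (d = -(-228)*(1 + 34*(-39)) = -(-228)*(1 - 1326) = -(-228)*(-1325) = -12*25175 = -302100)
N = 14317 (N = (92 + 120)² + (-117994 - 1*(-87367)) = 212² + (-117994 + 87367) = 44944 - 30627 = 14317)
N + d = 14317 - 302100 = -287783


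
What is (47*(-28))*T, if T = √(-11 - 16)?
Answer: -3948*I*√3 ≈ -6838.1*I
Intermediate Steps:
T = 3*I*√3 (T = √(-27) = 3*I*√3 ≈ 5.1962*I)
(47*(-28))*T = (47*(-28))*(3*I*√3) = -3948*I*√3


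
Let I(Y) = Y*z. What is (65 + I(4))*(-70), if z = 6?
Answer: -6230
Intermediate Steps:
I(Y) = 6*Y (I(Y) = Y*6 = 6*Y)
(65 + I(4))*(-70) = (65 + 6*4)*(-70) = (65 + 24)*(-70) = 89*(-70) = -6230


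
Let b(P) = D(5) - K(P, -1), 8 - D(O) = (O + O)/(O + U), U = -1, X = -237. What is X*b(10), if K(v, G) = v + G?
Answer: 1659/2 ≈ 829.50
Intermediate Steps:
D(O) = 8 - 2*O/(-1 + O) (D(O) = 8 - (O + O)/(O - 1) = 8 - 2*O/(-1 + O))
K(v, G) = G + v
b(P) = 13/2 - P (b(P) = 2*(-4 + 3*5)/(-1 + 5) - (-1 + P) = 2*(-4 + 15)/4 + (1 - P) = 2*(¼)*11 + (1 - P) = 11/2 + (1 - P) = 13/2 - P)
X*b(10) = -237*(13/2 - 1*10) = -237*(13/2 - 10) = -237*(-7/2) = 1659/2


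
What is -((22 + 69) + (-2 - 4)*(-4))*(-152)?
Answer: 17480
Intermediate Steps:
-((22 + 69) + (-2 - 4)*(-4))*(-152) = -(91 - 6*(-4))*(-152) = -(91 + 24)*(-152) = -115*(-152) = -1*(-17480) = 17480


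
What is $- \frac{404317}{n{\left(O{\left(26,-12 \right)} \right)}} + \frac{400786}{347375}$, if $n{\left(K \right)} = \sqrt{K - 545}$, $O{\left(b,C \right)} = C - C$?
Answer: $\frac{400786}{347375} + \frac{404317 i \sqrt{545}}{545} \approx 1.1538 + 17319.0 i$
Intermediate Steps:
$O{\left(b,C \right)} = 0$
$n{\left(K \right)} = \sqrt{-545 + K}$
$- \frac{404317}{n{\left(O{\left(26,-12 \right)} \right)}} + \frac{400786}{347375} = - \frac{404317}{\sqrt{-545 + 0}} + \frac{400786}{347375} = - \frac{404317}{\sqrt{-545}} + 400786 \cdot \frac{1}{347375} = - \frac{404317}{i \sqrt{545}} + \frac{400786}{347375} = - 404317 \left(- \frac{i \sqrt{545}}{545}\right) + \frac{400786}{347375} = \frac{404317 i \sqrt{545}}{545} + \frac{400786}{347375} = \frac{400786}{347375} + \frac{404317 i \sqrt{545}}{545}$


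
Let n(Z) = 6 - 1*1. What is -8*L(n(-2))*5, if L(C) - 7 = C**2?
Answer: -1280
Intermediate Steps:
n(Z) = 5 (n(Z) = 6 - 1 = 5)
L(C) = 7 + C**2
-8*L(n(-2))*5 = -8*(7 + 5**2)*5 = -8*(7 + 25)*5 = -8*32*5 = -256*5 = -1280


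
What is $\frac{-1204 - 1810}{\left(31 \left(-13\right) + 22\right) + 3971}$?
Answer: $- \frac{1507}{1795} \approx -0.83955$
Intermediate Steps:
$\frac{-1204 - 1810}{\left(31 \left(-13\right) + 22\right) + 3971} = - \frac{3014}{\left(-403 + 22\right) + 3971} = - \frac{3014}{-381 + 3971} = - \frac{3014}{3590} = \left(-3014\right) \frac{1}{3590} = - \frac{1507}{1795}$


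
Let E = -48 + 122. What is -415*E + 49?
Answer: -30661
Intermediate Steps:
E = 74
-415*E + 49 = -415*74 + 49 = -30710 + 49 = -30661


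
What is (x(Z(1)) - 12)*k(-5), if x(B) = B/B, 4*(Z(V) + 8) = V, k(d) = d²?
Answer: -275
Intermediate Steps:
Z(V) = -8 + V/4
x(B) = 1
(x(Z(1)) - 12)*k(-5) = (1 - 12)*(-5)² = -11*25 = -275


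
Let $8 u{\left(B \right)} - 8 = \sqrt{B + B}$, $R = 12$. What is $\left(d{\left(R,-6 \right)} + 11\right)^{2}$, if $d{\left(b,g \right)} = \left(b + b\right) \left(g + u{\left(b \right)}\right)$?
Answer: $12097 - 1308 \sqrt{6} \approx 8893.1$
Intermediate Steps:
$u{\left(B \right)} = 1 + \frac{\sqrt{2} \sqrt{B}}{8}$ ($u{\left(B \right)} = 1 + \frac{\sqrt{B + B}}{8} = 1 + \frac{\sqrt{2 B}}{8} = 1 + \frac{\sqrt{2} \sqrt{B}}{8}$)
$d{\left(b,g \right)} = 2 b \left(1 + g + \frac{\sqrt{2} \sqrt{b}}{8}\right)$ ($d{\left(b,g \right)} = \left(b + b\right) \left(g + \left(1 + \frac{\sqrt{2} \sqrt{b}}{8}\right)\right) = 2 b \left(1 + g + \frac{\sqrt{2} \sqrt{b}}{8}\right)$)
$\left(d{\left(R,-6 \right)} + 11\right)^{2} = \left(\frac{1}{4} \cdot 12 \left(8 + 8 \left(-6\right) + \sqrt{2} \sqrt{12}\right) + 11\right)^{2} = \left(\frac{1}{4} \cdot 12 \left(8 - 48 + \sqrt{2} \cdot 2 \sqrt{3}\right) + 11\right)^{2} = \left(\frac{1}{4} \cdot 12 \left(8 - 48 + 2 \sqrt{6}\right) + 11\right)^{2} = \left(\frac{1}{4} \cdot 12 \left(-40 + 2 \sqrt{6}\right) + 11\right)^{2} = \left(\left(-120 + 6 \sqrt{6}\right) + 11\right)^{2} = \left(-109 + 6 \sqrt{6}\right)^{2}$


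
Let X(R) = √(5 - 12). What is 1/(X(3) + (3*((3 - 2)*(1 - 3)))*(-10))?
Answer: 60/3607 - I*√7/3607 ≈ 0.016634 - 0.00073351*I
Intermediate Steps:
X(R) = I*√7 (X(R) = √(-7) = I*√7)
1/(X(3) + (3*((3 - 2)*(1 - 3)))*(-10)) = 1/(I*√7 + (3*((3 - 2)*(1 - 3)))*(-10)) = 1/(I*√7 + (3*(1*(-2)))*(-10)) = 1/(I*√7 + (3*(-2))*(-10)) = 1/(I*√7 - 6*(-10)) = 1/(I*√7 + 60) = 1/(60 + I*√7)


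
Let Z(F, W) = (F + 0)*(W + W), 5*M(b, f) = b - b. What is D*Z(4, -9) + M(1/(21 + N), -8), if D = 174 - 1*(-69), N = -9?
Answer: -17496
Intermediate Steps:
M(b, f) = 0 (M(b, f) = (b - b)/5 = (⅕)*0 = 0)
D = 243 (D = 174 + 69 = 243)
Z(F, W) = 2*F*W (Z(F, W) = F*(2*W) = 2*F*W)
D*Z(4, -9) + M(1/(21 + N), -8) = 243*(2*4*(-9)) + 0 = 243*(-72) + 0 = -17496 + 0 = -17496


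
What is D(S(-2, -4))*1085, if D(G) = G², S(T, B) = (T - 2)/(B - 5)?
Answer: 17360/81 ≈ 214.32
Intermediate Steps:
S(T, B) = (-2 + T)/(-5 + B)
D(S(-2, -4))*1085 = ((-2 - 2)/(-5 - 4))²*1085 = (-4/(-9))²*1085 = (-⅑*(-4))²*1085 = (4/9)²*1085 = (16/81)*1085 = 17360/81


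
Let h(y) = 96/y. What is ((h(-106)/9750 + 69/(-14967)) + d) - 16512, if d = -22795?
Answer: -16889340426662/429677625 ≈ -39307.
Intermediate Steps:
((h(-106)/9750 + 69/(-14967)) + d) - 16512 = (((96/(-106))/9750 + 69/(-14967)) - 22795) - 16512 = (((96*(-1/106))*(1/9750) + 69*(-1/14967)) - 22795) - 16512 = ((-48/53*1/9750 - 23/4989) - 22795) - 16512 = ((-8/86125 - 23/4989) - 22795) - 16512 = (-2020787/429677625 - 22795) - 16512 = -9794503482662/429677625 - 16512 = -16889340426662/429677625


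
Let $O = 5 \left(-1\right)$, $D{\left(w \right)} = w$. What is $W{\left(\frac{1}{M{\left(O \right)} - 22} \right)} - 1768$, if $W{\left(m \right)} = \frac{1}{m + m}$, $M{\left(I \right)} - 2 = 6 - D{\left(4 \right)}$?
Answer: $-1777$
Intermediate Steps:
$O = -5$
$M{\left(I \right)} = 4$ ($M{\left(I \right)} = 2 + \left(6 - 4\right) = 2 + 2 = 4$)
$W{\left(m \right)} = \frac{1}{2 m}$
$W{\left(\frac{1}{M{\left(O \right)} - 22} \right)} - 1768 = \frac{1}{2 \frac{1}{4 - 22}} - 1768 = \frac{1}{2 \frac{1}{-18}} - 1768 = \frac{1}{2 \left(- \frac{1}{18}\right)} - 1768 = \frac{1}{2} \left(-18\right) - 1768 = -9 - 1768 = -1777$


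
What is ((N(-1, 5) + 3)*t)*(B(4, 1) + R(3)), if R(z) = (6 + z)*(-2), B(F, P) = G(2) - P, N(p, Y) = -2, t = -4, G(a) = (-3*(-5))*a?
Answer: -44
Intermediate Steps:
G(a) = 15*a
B(F, P) = 30 - P (B(F, P) = 15*2 - P = 30 - P)
R(z) = -12 - 2*z
((N(-1, 5) + 3)*t)*(B(4, 1) + R(3)) = ((-2 + 3)*(-4))*((30 - 1*1) + (-12 - 2*3)) = (1*(-4))*((30 - 1) + (-12 - 6)) = -4*(29 - 18) = -4*11 = -44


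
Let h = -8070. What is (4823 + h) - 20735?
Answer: -23982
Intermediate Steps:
(4823 + h) - 20735 = (4823 - 8070) - 20735 = -3247 - 20735 = -23982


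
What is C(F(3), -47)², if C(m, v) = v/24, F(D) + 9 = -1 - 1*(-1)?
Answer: 2209/576 ≈ 3.8351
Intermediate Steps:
F(D) = -9 (F(D) = -9 + (-1 - 1*(-1)) = -9 + (-1 + 1) = -9 + 0 = -9)
C(m, v) = v/24 (C(m, v) = v*(1/24) = v/24)
C(F(3), -47)² = ((1/24)*(-47))² = (-47/24)² = 2209/576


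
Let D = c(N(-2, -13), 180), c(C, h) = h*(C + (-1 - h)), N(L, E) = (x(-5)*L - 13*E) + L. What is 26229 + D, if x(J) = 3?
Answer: 22629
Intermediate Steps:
N(L, E) = -13*E + 4*L (N(L, E) = (3*L - 13*E) + L = (-13*E + 3*L) + L = -13*E + 4*L)
c(C, h) = h*(-1 + C - h)
D = -3600 (D = 180*(-1 + (-13*(-13) + 4*(-2)) - 1*180) = 180*(-1 + (169 - 8) - 180) = 180*(-1 + 161 - 180) = 180*(-20) = -3600)
26229 + D = 26229 - 3600 = 22629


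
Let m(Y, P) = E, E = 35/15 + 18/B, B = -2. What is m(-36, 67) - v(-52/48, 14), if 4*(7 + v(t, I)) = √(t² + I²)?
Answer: ⅓ - √28393/48 ≈ -3.1771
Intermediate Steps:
E = -20/3 (E = 35/15 + 18/(-2) = 35*(1/15) + 18*(-½) = 7/3 - 9 = -20/3 ≈ -6.6667)
m(Y, P) = -20/3
v(t, I) = -7 + √(I² + t²)/4 (v(t, I) = -7 + √(t² + I²)/4 = -7 + √(I² + t²)/4)
m(-36, 67) - v(-52/48, 14) = -20/3 - (-7 + √(14² + (-52/48)²)/4) = -20/3 - (-7 + √(196 + (-52*1/48)²)/4) = -20/3 - (-7 + √(196 + (-13/12)²)/4) = -20/3 - (-7 + √(196 + 169/144)/4) = -20/3 - (-7 + √(28393/144)/4) = -20/3 - (-7 + (√28393/12)/4) = -20/3 - (-7 + √28393/48) = -20/3 + (7 - √28393/48) = ⅓ - √28393/48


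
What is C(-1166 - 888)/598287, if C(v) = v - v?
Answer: 0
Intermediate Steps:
C(v) = 0
C(-1166 - 888)/598287 = 0/598287 = 0*(1/598287) = 0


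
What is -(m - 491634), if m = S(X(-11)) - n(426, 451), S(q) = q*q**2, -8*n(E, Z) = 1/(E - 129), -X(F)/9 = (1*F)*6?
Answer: -496804849201/2376 ≈ -2.0909e+8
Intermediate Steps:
X(F) = -54*F (X(F) = -9*1*F*6 = -9*F*6 = -54*F)
n(E, Z) = -1/(8*(-129 + E)) (n(E, Z) = -1/(8*(E - 129)) = -1/(8*(-129 + E)))
S(q) = q**3
m = 497972971585/2376 (m = (-54*(-11))**3 - (-1)/(-1032 + 8*426) = 594**3 - (-1)/(-1032 + 3408) = 209584584 - (-1)/2376 = 209584584 - 1*(-1/2376) = 209584584 + 1/2376 = 497972971585/2376 ≈ 2.0958e+8)
-(m - 491634) = -(497972971585/2376 - 491634) = -1*496804849201/2376 = -496804849201/2376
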